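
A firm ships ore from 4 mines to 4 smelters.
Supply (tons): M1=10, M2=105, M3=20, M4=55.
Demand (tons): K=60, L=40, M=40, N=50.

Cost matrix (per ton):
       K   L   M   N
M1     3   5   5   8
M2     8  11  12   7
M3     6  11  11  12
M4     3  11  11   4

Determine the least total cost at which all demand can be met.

A cheapest plan:
  M1->M: 10 × 5 = 50
  M2->L: 40 × 11 = 440
  M2->M: 15 × 12 = 180
  M2->N: 50 × 7 = 350
  M3->K: 5 × 6 = 30
  M3->M: 15 × 11 = 165
  M4->K: 55 × 3 = 165
Total = 50 + 440 + 180 + 350 + 30 + 165 + 165 = 1380.

1380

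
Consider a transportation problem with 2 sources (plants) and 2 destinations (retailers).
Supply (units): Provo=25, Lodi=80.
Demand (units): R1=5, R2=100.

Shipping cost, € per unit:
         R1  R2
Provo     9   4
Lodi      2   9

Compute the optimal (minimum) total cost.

785

A cheapest plan:
  Provo→R2: 25 × €4 = €100
  Lodi→R1: 5 × €2 = €10
  Lodi→R2: 75 × €9 = €675
Total = 100 + 10 + 675 = €785.
(Supply check: Provo ships 25; Lodi ships 80.)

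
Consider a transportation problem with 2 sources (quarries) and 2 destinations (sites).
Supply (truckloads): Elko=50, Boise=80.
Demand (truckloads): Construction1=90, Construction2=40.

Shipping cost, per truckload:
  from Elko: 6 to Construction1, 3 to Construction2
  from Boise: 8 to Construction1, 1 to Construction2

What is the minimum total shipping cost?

One minimum-cost allocation:
  Elko->Construction1: 50 truckloads
  Boise->Construction1: 40 truckloads
  Boise->Construction2: 40 truckloads
Total cost = 660.
(Supply check: Elko ships 50; Boise ships 80.)

660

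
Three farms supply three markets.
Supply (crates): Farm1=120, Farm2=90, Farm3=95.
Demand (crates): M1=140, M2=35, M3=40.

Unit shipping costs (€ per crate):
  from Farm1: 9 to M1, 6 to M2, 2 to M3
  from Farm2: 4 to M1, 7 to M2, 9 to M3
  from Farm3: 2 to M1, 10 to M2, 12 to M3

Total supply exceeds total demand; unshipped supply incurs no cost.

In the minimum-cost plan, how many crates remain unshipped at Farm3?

0

An optimal plan:
  Farm1→M2: 35 × €6 = €210
  Farm1→M3: 40 × €2 = €80
  Farm2→M1: 45 × €4 = €180
  Farm3→M1: 95 × €2 = €190
Total cost = €660.
Farm3 ships 95 of its 95, leaving 0.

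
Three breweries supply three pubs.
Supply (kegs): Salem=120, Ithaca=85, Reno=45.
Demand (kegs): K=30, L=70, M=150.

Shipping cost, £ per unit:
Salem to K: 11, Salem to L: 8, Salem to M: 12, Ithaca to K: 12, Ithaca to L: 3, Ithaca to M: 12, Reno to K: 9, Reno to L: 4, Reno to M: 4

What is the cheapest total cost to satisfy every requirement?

1980

Optimal allocation:
  Salem to K: 30 kegs
  Salem to M: 90 kegs
  Ithaca to L: 70 kegs
  Ithaca to M: 15 kegs
  Reno to M: 45 kegs
Total cost = £1980.
(Supply check: Salem ships 120; Ithaca ships 85; Reno ships 45.)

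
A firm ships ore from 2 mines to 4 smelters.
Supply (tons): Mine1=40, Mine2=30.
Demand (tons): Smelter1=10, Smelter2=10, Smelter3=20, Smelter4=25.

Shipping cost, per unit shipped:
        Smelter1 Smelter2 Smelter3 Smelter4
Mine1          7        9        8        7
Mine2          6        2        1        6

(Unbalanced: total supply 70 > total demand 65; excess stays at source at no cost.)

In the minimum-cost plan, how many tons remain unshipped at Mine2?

Minimum-cost shipments:
  Mine1->Smelter1: 10 tons
  Mine1->Smelter4: 25 tons
  Mine2->Smelter2: 10 tons
  Mine2->Smelter3: 20 tons
Total cost = 285.
Mine2 ships 30 of its 30, leaving 0.

0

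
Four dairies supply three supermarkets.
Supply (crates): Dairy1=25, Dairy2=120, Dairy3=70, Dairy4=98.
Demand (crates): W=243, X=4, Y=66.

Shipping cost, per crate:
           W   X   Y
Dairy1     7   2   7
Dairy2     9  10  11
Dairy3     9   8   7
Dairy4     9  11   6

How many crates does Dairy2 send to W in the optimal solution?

120

The minimum-cost plan:
  Dairy1–W: 21 crates
  Dairy1–X: 4 crates
  Dairy2–W: 120 crates
  Dairy3–W: 70 crates
  Dairy4–W: 32 crates
  Dairy4–Y: 66 crates
Total cost = 2549.
So Dairy2→W carries 120 crates.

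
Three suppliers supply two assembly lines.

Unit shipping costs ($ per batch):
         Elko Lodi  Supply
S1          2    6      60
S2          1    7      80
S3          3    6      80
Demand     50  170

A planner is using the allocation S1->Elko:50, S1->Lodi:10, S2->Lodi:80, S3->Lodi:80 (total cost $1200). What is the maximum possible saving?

Current plan cost = 50·2 + 10·6 + 80·7 + 80·6 = $1200.
Optimal plan:
  S1->Lodi: 60 × $6 = $360
  S2->Elko: 50 × $1 = $50
  S2->Lodi: 30 × $7 = $210
  S3->Lodi: 80 × $6 = $480
Optimal cost = $1100.
Saving = 1200 − 1100 = $100.

100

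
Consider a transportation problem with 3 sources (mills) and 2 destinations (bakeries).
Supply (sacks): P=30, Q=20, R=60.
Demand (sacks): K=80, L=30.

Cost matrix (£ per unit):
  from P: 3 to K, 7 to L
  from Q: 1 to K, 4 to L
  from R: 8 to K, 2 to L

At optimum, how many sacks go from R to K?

Solving gives:
  P->K: 30 × £3 = £90
  Q->K: 20 × £1 = £20
  R->K: 30 × £8 = £240
  R->L: 30 × £2 = £60
Total cost = £410.
So R→K carries 30 sacks.

30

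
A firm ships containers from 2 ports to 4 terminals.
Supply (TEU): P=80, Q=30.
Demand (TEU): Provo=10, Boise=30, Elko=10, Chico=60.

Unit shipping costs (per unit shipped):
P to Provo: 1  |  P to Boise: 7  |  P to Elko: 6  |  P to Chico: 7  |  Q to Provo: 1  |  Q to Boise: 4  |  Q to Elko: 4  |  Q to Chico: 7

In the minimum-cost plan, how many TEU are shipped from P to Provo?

The minimum-cost plan:
  P to Provo: 10 × 1 = 10
  P to Elko: 10 × 6 = 60
  P to Chico: 60 × 7 = 420
  Q to Boise: 30 × 4 = 120
Total cost = 610.
So P→Provo carries 10 TEU.

10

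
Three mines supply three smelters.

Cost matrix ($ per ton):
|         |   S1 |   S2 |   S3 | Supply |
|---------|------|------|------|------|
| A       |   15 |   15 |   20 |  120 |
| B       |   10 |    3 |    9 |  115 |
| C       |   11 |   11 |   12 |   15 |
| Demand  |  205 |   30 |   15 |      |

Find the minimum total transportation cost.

2890

Optimal allocation:
  A→S1: 120 × $15 = $1800
  B→S1: 70 × $10 = $700
  B→S2: 30 × $3 = $90
  B→S3: 15 × $9 = $135
  C→S1: 15 × $11 = $165
Total = 1800 + 700 + 90 + 135 + 165 = $2890.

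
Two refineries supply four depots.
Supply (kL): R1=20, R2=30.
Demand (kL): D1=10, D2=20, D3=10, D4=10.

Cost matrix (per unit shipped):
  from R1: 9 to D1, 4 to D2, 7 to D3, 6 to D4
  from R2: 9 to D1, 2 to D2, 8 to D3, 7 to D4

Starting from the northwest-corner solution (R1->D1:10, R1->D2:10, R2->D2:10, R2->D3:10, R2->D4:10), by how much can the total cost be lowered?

Current plan cost = 10·9 + 10·4 + 10·2 + 10·8 + 10·7 = 300.
Optimal plan:
  R1→D3: 10 kL
  R1→D4: 10 kL
  R2→D1: 10 kL
  R2→D2: 20 kL
Optimal cost = 260.
Saving = 300 − 260 = 40.

40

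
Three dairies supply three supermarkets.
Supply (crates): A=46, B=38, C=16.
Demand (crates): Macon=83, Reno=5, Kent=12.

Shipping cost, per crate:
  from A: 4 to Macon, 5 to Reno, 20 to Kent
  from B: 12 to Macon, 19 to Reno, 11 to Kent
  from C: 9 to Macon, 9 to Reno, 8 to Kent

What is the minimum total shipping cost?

772

A cheapest plan:
  A–Macon: 46 × 4 = 184
  B–Macon: 37 × 12 = 444
  B–Kent: 1 × 11 = 11
  C–Reno: 5 × 9 = 45
  C–Kent: 11 × 8 = 88
Total = 184 + 444 + 11 + 45 + 88 = 772.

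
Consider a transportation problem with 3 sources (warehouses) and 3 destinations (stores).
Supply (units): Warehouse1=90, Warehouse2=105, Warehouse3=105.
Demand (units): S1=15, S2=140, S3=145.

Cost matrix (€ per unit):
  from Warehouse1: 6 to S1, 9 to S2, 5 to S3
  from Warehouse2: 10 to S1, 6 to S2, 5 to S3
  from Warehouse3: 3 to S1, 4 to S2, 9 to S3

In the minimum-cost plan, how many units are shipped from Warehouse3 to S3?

The minimum-cost plan:
  Warehouse1–S3: 90 × €5 = €450
  Warehouse2–S2: 50 × €6 = €300
  Warehouse2–S3: 55 × €5 = €275
  Warehouse3–S1: 15 × €3 = €45
  Warehouse3–S2: 90 × €4 = €360
Total cost = €1430.
The route Warehouse3→S3 is not used.

0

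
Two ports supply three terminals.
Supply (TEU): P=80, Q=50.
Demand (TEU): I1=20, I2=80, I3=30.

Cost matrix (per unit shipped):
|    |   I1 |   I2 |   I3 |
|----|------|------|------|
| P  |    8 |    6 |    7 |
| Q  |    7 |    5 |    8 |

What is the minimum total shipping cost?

One minimum-cost allocation:
  P->I1: 20 × 8 = 160
  P->I2: 30 × 6 = 180
  P->I3: 30 × 7 = 210
  Q->I2: 50 × 5 = 250
Total = 160 + 180 + 210 + 250 = 800.
(Supply check: P ships 80; Q ships 50.)

800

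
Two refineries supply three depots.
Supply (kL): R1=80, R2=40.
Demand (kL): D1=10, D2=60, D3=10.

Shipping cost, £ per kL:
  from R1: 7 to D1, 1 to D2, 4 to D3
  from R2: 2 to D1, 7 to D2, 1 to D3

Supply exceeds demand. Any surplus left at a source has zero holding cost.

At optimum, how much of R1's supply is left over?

An optimal plan:
  R1->D2: 60 kL
  R2->D1: 10 kL
  R2->D3: 10 kL
Total cost = £90.
R1 ships 60 of its 80, leaving 20.

20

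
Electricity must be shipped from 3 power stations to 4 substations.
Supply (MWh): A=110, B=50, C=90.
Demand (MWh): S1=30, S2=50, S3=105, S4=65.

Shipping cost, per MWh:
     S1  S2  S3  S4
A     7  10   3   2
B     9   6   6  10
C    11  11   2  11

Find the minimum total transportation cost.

865

Optimal allocation:
  A to S1: 30 × 7 = 210
  A to S3: 15 × 3 = 45
  A to S4: 65 × 2 = 130
  B to S2: 50 × 6 = 300
  C to S3: 90 × 2 = 180
Total = 210 + 45 + 130 + 300 + 180 = 865.
(Supply check: A ships 110; B ships 50; C ships 90.)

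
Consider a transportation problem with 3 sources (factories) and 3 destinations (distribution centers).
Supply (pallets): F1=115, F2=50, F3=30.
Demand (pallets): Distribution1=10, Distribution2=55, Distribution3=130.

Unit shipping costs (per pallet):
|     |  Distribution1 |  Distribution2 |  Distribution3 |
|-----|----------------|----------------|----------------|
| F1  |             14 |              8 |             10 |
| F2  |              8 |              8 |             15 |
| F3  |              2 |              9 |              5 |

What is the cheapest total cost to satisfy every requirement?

Optimal allocation:
  F1 to Distribution2: 5 pallets
  F1 to Distribution3: 110 pallets
  F2 to Distribution2: 50 pallets
  F3 to Distribution1: 10 pallets
  F3 to Distribution3: 20 pallets
Total cost = 1660.
(Supply check: F1 ships 115; F2 ships 50; F3 ships 30.)

1660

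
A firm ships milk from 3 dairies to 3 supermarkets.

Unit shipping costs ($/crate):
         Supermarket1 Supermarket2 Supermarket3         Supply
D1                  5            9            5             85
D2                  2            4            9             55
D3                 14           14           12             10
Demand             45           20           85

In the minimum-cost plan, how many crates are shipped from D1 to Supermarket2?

0

Solving gives:
  D1→Supermarket3: 85 × $5 = $425
  D2→Supermarket1: 45 × $2 = $90
  D2→Supermarket2: 10 × $4 = $40
  D3→Supermarket2: 10 × $14 = $140
Total cost = $695.
The route D1→Supermarket2 is not used.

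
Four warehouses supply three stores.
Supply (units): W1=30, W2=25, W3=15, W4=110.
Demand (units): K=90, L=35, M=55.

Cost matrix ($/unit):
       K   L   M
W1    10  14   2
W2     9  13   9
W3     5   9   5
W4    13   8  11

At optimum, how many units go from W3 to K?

Solving gives:
  W1 to M: 30 × $2 = $60
  W2 to K: 25 × $9 = $225
  W3 to K: 15 × $5 = $75
  W4 to K: 50 × $13 = $650
  W4 to L: 35 × $8 = $280
  W4 to M: 25 × $11 = $275
Total cost = $1565.
So W3→K carries 15 units.

15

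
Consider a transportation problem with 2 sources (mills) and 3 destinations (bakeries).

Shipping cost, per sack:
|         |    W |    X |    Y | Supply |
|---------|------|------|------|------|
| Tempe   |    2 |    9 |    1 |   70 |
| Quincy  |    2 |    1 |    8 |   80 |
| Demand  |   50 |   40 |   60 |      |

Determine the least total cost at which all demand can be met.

200

A cheapest plan:
  Tempe->W: 10 × 2 = 20
  Tempe->Y: 60 × 1 = 60
  Quincy->W: 40 × 2 = 80
  Quincy->X: 40 × 1 = 40
Total = 20 + 60 + 80 + 40 = 200.
(Supply check: Tempe ships 70; Quincy ships 80.)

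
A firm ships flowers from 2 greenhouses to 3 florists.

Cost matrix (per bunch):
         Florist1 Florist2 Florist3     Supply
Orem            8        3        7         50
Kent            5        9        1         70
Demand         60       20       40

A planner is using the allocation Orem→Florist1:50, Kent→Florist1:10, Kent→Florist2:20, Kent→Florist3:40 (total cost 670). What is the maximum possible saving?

180

Current plan cost = 50·8 + 10·5 + 20·9 + 40·1 = 670.
Optimal plan:
  Orem->Florist1: 30 bunches
  Orem->Florist2: 20 bunches
  Kent->Florist1: 30 bunches
  Kent->Florist3: 40 bunches
Optimal cost = 490.
Saving = 670 − 490 = 180.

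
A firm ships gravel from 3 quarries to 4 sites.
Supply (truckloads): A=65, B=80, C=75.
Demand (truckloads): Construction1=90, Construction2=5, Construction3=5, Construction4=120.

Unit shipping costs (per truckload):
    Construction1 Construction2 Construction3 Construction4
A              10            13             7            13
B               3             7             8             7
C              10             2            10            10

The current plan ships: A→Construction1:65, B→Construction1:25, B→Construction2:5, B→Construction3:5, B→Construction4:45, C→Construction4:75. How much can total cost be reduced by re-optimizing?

130

Current plan cost = 65·10 + 25·3 + 5·7 + 5·8 + 45·7 + 75·10 = 1865.
Optimal plan:
  A to Construction1: 10 × 10 = 100
  A to Construction3: 5 × 7 = 35
  A to Construction4: 50 × 13 = 650
  B to Construction1: 80 × 3 = 240
  C to Construction2: 5 × 2 = 10
  C to Construction4: 70 × 10 = 700
Optimal cost = 1735.
Saving = 1865 − 1735 = 130.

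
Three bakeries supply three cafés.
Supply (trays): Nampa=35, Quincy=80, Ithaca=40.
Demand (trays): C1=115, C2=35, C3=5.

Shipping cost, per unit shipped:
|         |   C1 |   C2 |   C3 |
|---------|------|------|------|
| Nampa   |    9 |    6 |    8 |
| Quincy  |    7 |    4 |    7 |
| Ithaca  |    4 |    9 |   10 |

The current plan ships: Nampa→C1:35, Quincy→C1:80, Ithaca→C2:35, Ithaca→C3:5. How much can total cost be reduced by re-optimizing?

315

Current plan cost = 35·9 + 80·7 + 35·9 + 5·10 = 1240.
Optimal plan:
  Nampa to C2: 30 × 6 = 180
  Nampa to C3: 5 × 8 = 40
  Quincy to C1: 75 × 7 = 525
  Quincy to C2: 5 × 4 = 20
  Ithaca to C1: 40 × 4 = 160
Optimal cost = 925.
Saving = 1240 − 925 = 315.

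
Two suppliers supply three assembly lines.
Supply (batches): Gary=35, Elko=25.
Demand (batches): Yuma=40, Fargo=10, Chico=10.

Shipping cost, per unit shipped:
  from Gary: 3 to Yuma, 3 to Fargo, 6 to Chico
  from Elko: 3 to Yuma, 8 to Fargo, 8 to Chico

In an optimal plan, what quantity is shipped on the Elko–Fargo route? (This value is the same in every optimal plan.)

0

The minimum-cost plan:
  Gary–Yuma: 15 × 3 = 45
  Gary–Fargo: 10 × 3 = 30
  Gary–Chico: 10 × 6 = 60
  Elko–Yuma: 25 × 3 = 75
Total cost = 210.
The route Elko→Fargo is not used.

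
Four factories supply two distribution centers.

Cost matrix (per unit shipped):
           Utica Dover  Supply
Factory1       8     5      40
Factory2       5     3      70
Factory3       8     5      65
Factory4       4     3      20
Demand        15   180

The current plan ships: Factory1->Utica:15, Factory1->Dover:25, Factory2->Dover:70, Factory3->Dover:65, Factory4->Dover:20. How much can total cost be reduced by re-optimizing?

30

Current plan cost = 15·8 + 25·5 + 70·3 + 65·5 + 20·3 = 840.
Optimal plan:
  Factory1→Dover: 40 × 5 = 200
  Factory2→Dover: 70 × 3 = 210
  Factory3→Dover: 65 × 5 = 325
  Factory4→Utica: 15 × 4 = 60
  Factory4→Dover: 5 × 3 = 15
Optimal cost = 810.
Saving = 840 − 810 = 30.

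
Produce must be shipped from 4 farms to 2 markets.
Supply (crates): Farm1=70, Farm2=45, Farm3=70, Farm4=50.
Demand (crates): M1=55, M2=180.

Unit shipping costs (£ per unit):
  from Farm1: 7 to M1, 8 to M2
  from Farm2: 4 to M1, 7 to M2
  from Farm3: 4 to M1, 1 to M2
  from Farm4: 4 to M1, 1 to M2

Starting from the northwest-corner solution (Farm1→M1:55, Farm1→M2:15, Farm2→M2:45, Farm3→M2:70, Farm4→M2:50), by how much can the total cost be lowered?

Current plan cost = 55·7 + 15·8 + 45·7 + 70·1 + 50·1 = £940.
Optimal plan:
  Farm1→M1: 10 × £7 = £70
  Farm1→M2: 60 × £8 = £480
  Farm2→M1: 45 × £4 = £180
  Farm3→M2: 70 × £1 = £70
  Farm4→M2: 50 × £1 = £50
Optimal cost = £850.
Saving = 940 − 850 = £90.

90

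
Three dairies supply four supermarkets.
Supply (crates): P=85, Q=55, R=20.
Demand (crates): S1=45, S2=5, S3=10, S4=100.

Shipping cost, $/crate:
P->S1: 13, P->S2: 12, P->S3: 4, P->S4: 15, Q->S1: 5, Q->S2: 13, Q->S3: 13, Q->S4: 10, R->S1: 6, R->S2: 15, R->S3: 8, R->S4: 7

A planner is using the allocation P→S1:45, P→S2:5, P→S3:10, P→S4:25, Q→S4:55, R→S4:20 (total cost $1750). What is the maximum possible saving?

135

Current plan cost = 45·13 + 5·12 + 10·4 + 25·15 + 55·10 + 20·7 = $1750.
Optimal plan:
  P–S2: 5 crates
  P–S3: 10 crates
  P–S4: 70 crates
  Q–S1: 45 crates
  Q–S4: 10 crates
  R–S4: 20 crates
Optimal cost = $1615.
Saving = 1750 − 1615 = $135.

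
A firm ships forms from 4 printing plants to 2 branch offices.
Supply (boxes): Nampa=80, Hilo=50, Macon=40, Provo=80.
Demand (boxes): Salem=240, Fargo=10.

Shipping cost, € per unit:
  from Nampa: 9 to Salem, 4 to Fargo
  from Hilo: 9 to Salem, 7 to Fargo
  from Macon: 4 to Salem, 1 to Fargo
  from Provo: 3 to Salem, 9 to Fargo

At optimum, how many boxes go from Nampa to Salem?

Solving gives:
  Nampa→Salem: 70 boxes
  Nampa→Fargo: 10 boxes
  Hilo→Salem: 50 boxes
  Macon→Salem: 40 boxes
  Provo→Salem: 80 boxes
Total cost = €1520.
So Nampa→Salem carries 70 boxes.

70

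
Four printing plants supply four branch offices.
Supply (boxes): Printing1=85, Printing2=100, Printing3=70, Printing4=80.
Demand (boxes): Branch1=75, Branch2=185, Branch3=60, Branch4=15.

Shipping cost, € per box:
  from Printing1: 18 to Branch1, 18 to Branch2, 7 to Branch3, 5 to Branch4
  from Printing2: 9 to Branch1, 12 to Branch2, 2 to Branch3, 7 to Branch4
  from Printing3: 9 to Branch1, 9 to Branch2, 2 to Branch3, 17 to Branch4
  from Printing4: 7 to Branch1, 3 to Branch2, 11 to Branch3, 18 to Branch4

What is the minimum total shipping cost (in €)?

One minimum-cost allocation:
  Printing1 to Branch2: 10 × €18 = €180
  Printing1 to Branch3: 60 × €7 = €420
  Printing1 to Branch4: 15 × €5 = €75
  Printing2 to Branch1: 75 × €9 = €675
  Printing2 to Branch2: 25 × €12 = €300
  Printing3 to Branch2: 70 × €9 = €630
  Printing4 to Branch2: 80 × €3 = €240
Total = 180 + 420 + 75 + 675 + 300 + 630 + 240 = €2520.

2520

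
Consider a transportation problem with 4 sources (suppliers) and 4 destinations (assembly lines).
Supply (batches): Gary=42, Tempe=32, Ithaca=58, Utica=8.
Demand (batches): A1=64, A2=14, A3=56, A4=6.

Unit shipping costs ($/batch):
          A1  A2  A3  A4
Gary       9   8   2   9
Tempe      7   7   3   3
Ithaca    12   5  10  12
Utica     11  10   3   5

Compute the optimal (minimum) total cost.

882

An optimal shipping plan:
  Gary–A3: 42 × $2 = $84
  Tempe–A1: 20 × $7 = $140
  Tempe–A3: 6 × $3 = $18
  Tempe–A4: 6 × $3 = $18
  Ithaca–A1: 44 × $12 = $528
  Ithaca–A2: 14 × $5 = $70
  Utica–A3: 8 × $3 = $24
Total = 84 + 140 + 18 + 18 + 528 + 70 + 24 = $882.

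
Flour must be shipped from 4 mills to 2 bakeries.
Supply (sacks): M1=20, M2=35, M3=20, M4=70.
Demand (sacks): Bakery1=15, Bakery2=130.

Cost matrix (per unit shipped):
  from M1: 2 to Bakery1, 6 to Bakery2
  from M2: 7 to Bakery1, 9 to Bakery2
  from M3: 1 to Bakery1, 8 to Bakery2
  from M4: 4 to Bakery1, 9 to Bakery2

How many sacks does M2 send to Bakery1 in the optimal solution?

Optimal shipments:
  M1 to Bakery2: 20 × 6 = 120
  M2 to Bakery2: 35 × 9 = 315
  M3 to Bakery1: 15 × 1 = 15
  M3 to Bakery2: 5 × 8 = 40
  M4 to Bakery2: 70 × 9 = 630
Total cost = 1120.
The route M2→Bakery1 is not used.

0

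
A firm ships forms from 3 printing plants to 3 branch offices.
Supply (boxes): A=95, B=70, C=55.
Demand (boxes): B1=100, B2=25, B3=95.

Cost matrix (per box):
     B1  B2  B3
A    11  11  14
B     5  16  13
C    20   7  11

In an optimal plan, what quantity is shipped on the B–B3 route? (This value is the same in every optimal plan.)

0

The minimum-cost plan:
  A to B1: 30 × 11 = 330
  A to B3: 65 × 14 = 910
  B to B1: 70 × 5 = 350
  C to B2: 25 × 7 = 175
  C to B3: 30 × 11 = 330
Total cost = 2095.
The route B→B3 is not used.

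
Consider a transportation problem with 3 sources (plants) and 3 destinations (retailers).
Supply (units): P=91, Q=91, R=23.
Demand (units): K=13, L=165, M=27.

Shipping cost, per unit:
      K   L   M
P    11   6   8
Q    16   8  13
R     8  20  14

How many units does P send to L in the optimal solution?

Solving gives:
  P→L: 74 × 6 = 444
  P→M: 17 × 8 = 136
  Q→L: 91 × 8 = 728
  R→K: 13 × 8 = 104
  R→M: 10 × 14 = 140
Total cost = 1552.
So P→L carries 74 units.

74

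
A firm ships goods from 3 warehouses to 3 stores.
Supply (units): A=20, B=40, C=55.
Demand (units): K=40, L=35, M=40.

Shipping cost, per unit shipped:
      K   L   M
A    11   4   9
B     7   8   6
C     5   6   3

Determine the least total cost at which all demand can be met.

570

An optimal shipping plan:
  A->L: 20 × 4 = 80
  B->K: 40 × 7 = 280
  C->L: 15 × 6 = 90
  C->M: 40 × 3 = 120
Total = 80 + 280 + 90 + 120 = 570.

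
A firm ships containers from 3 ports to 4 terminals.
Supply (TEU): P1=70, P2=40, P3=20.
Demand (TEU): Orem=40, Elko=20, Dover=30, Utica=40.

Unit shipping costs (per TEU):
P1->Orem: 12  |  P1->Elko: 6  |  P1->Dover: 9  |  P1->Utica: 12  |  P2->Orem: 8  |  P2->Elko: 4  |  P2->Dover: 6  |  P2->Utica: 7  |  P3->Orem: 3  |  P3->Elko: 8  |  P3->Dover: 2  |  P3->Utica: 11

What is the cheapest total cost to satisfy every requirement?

970

One minimum-cost allocation:
  P1–Orem: 20 × 12 = 240
  P1–Elko: 20 × 6 = 120
  P1–Dover: 30 × 9 = 270
  P2–Utica: 40 × 7 = 280
  P3–Orem: 20 × 3 = 60
Total = 240 + 120 + 270 + 280 + 60 = 970.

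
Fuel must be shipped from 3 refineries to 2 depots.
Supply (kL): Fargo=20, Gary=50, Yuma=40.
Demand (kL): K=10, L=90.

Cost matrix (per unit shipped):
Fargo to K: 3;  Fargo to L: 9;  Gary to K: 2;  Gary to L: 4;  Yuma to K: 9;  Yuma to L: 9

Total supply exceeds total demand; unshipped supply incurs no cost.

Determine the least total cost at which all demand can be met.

Optimal allocation:
  Fargo to K: 10 × 3 = 30
  Fargo to L: 10 × 9 = 90
  Gary to L: 50 × 4 = 200
  Yuma to L: 30 × 9 = 270
Total = 30 + 90 + 200 + 270 = 590.

590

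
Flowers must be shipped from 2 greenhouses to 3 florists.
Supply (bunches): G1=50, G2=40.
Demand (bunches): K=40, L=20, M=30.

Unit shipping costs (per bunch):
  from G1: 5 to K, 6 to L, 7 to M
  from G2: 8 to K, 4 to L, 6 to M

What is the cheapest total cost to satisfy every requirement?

Optimal allocation:
  G1 to K: 40 bunches
  G1 to M: 10 bunches
  G2 to L: 20 bunches
  G2 to M: 20 bunches
Total cost = 470.

470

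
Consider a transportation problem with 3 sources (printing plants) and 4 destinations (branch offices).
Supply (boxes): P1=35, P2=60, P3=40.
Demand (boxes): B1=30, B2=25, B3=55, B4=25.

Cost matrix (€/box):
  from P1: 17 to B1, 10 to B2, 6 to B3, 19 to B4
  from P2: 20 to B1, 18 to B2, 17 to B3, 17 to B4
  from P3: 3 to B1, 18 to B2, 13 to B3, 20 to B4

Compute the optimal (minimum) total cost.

An optimal shipping plan:
  P1->B3: 35 × €6 = €210
  P2->B2: 25 × €18 = €450
  P2->B3: 10 × €17 = €170
  P2->B4: 25 × €17 = €425
  P3->B1: 30 × €3 = €90
  P3->B3: 10 × €13 = €130
Total = 210 + 450 + 170 + 425 + 90 + 130 = €1475.

1475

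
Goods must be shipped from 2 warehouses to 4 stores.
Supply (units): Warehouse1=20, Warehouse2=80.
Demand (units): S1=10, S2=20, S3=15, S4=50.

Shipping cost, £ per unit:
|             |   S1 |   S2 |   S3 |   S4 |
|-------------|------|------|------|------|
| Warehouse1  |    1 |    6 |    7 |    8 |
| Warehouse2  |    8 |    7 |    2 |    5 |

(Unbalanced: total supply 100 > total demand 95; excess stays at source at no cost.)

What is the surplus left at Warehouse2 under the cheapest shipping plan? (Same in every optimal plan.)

An optimal plan:
  Warehouse1 to S1: 10 units
  Warehouse1 to S2: 10 units
  Warehouse2 to S2: 10 units
  Warehouse2 to S3: 15 units
  Warehouse2 to S4: 50 units
Total cost = £420.
Warehouse2 ships 75 of its 80, leaving 5.

5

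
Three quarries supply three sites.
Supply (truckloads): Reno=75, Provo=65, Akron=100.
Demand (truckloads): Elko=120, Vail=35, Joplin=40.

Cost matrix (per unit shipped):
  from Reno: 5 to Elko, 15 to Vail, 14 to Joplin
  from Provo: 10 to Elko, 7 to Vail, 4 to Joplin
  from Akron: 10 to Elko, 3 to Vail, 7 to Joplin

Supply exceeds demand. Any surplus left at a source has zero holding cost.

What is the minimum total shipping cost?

An optimal shipping plan:
  Reno->Elko: 75 × 5 = 375
  Provo->Elko: 25 × 10 = 250
  Provo->Joplin: 40 × 4 = 160
  Akron->Elko: 20 × 10 = 200
  Akron->Vail: 35 × 3 = 105
Total = 375 + 250 + 160 + 200 + 105 = 1090.

1090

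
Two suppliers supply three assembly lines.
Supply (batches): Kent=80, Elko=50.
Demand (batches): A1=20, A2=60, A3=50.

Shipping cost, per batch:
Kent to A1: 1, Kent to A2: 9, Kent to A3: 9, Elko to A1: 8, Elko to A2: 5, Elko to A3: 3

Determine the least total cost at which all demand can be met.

Optimal allocation:
  Kent–A1: 20 × 1 = 20
  Kent–A2: 60 × 9 = 540
  Elko–A3: 50 × 3 = 150
Total = 20 + 540 + 150 = 710.

710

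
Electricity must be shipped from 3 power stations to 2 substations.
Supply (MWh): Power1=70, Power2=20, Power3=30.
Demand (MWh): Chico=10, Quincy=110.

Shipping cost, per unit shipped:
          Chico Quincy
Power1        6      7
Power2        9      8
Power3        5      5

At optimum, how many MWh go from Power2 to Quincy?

The minimum-cost plan:
  Power1→Chico: 10 MWh
  Power1→Quincy: 60 MWh
  Power2→Quincy: 20 MWh
  Power3→Quincy: 30 MWh
Total cost = 790.
So Power2→Quincy carries 20 MWh.

20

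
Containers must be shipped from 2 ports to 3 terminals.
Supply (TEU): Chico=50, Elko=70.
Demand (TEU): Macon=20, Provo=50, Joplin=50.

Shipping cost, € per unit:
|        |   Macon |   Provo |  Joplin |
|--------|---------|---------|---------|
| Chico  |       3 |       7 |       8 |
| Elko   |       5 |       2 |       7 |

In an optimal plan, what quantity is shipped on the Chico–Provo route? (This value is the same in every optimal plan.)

0

Optimal shipments:
  Chico to Macon: 20 × €3 = €60
  Chico to Joplin: 30 × €8 = €240
  Elko to Provo: 50 × €2 = €100
  Elko to Joplin: 20 × €7 = €140
Total cost = €540.
The route Chico→Provo is not used.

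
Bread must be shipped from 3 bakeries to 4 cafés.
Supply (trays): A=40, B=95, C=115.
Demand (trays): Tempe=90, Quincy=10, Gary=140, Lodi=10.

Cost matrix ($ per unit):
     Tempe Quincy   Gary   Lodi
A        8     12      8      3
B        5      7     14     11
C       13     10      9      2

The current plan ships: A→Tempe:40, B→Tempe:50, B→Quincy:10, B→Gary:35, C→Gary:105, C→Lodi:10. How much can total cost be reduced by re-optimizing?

320

Current plan cost = 40·8 + 50·5 + 10·7 + 35·14 + 105·9 + 10·2 = $2095.
Optimal plan:
  A to Gary: 40 × $8 = $320
  B to Tempe: 90 × $5 = $450
  B to Quincy: 5 × $7 = $35
  C to Quincy: 5 × $10 = $50
  C to Gary: 100 × $9 = $900
  C to Lodi: 10 × $2 = $20
Optimal cost = $1775.
Saving = 2095 − 1775 = $320.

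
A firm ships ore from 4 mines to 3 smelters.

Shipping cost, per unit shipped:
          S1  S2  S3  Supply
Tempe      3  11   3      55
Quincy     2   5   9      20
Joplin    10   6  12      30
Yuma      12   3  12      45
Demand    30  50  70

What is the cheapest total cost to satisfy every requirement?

Optimal allocation:
  Tempe->S3: 55 × 3 = 165
  Quincy->S1: 20 × 2 = 40
  Joplin->S1: 10 × 10 = 100
  Joplin->S2: 5 × 6 = 30
  Joplin->S3: 15 × 12 = 180
  Yuma->S2: 45 × 3 = 135
Total = 165 + 40 + 100 + 30 + 180 + 135 = 650.
(Supply check: Tempe ships 55; Quincy ships 20; Joplin ships 30; Yuma ships 45.)

650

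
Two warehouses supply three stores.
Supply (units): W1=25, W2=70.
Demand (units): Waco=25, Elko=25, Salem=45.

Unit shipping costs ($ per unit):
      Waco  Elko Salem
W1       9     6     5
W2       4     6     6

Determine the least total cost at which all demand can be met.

495

An optimal shipping plan:
  W1→Salem: 25 × $5 = $125
  W2→Waco: 25 × $4 = $100
  W2→Elko: 25 × $6 = $150
  W2→Salem: 20 × $6 = $120
Total = 125 + 100 + 150 + 120 = $495.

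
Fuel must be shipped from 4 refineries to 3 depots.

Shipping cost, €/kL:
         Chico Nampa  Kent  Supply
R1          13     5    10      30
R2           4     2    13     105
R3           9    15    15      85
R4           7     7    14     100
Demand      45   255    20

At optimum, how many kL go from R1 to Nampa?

30

The minimum-cost plan:
  R1->Nampa: 30 × €5 = €150
  R2->Nampa: 105 × €2 = €210
  R3->Chico: 45 × €9 = €405
  R3->Nampa: 20 × €15 = €300
  R3->Kent: 20 × €15 = €300
  R4->Nampa: 100 × €7 = €700
Total cost = €2065.
So R1→Nampa carries 30 kL.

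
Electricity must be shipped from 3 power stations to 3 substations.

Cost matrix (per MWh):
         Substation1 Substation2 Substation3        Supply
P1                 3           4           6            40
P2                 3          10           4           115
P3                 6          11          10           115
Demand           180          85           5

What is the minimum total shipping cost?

1425

A cheapest plan:
  P1→Substation2: 40 MWh
  P2→Substation1: 110 MWh
  P2→Substation3: 5 MWh
  P3→Substation1: 70 MWh
  P3→Substation2: 45 MWh
Total cost = 1425.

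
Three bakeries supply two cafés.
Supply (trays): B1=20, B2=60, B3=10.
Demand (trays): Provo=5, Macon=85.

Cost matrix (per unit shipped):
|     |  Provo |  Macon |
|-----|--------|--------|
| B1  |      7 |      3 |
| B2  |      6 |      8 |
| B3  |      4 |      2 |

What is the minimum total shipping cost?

550

An optimal shipping plan:
  B1 to Macon: 20 × 3 = 60
  B2 to Provo: 5 × 6 = 30
  B2 to Macon: 55 × 8 = 440
  B3 to Macon: 10 × 2 = 20
Total = 60 + 30 + 440 + 20 = 550.
(Supply check: B1 ships 20; B2 ships 60; B3 ships 10.)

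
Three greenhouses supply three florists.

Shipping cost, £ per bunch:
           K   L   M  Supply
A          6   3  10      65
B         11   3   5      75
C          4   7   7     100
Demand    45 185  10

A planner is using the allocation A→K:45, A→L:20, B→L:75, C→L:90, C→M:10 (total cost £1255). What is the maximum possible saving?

Current plan cost = 45·6 + 20·3 + 75·3 + 90·7 + 10·7 = £1255.
Optimal plan:
  A->L: 65 × £3 = £195
  B->L: 75 × £3 = £225
  C->K: 45 × £4 = £180
  C->L: 45 × £7 = £315
  C->M: 10 × £7 = £70
Optimal cost = £985.
Saving = 1255 − 985 = £270.

270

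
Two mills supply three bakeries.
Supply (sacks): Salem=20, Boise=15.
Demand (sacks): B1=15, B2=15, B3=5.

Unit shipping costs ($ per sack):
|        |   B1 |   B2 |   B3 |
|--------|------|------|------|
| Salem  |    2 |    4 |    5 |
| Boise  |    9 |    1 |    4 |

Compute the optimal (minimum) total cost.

An optimal shipping plan:
  Salem->B1: 15 × $2 = $30
  Salem->B3: 5 × $5 = $25
  Boise->B2: 15 × $1 = $15
Total = 30 + 25 + 15 = $70.
(Supply check: Salem ships 20; Boise ships 15.)

70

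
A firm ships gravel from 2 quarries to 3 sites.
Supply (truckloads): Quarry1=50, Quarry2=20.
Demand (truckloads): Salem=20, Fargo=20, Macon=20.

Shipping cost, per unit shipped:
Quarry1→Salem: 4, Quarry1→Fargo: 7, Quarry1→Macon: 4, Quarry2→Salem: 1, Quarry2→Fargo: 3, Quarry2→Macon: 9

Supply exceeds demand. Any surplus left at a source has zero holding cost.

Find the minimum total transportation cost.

One minimum-cost allocation:
  Quarry1–Salem: 20 × 4 = 80
  Quarry1–Macon: 20 × 4 = 80
  Quarry2–Fargo: 20 × 3 = 60
Total = 80 + 80 + 60 = 220.

220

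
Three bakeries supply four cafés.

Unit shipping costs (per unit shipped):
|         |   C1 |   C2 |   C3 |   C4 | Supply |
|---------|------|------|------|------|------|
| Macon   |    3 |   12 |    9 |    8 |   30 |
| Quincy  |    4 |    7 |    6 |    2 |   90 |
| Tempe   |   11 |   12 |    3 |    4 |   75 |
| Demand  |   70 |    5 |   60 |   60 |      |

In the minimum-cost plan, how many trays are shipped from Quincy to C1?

40

Optimal shipments:
  Macon to C1: 30 × 3 = 90
  Quincy to C1: 40 × 4 = 160
  Quincy to C2: 5 × 7 = 35
  Quincy to C4: 45 × 2 = 90
  Tempe to C3: 60 × 3 = 180
  Tempe to C4: 15 × 4 = 60
Total cost = 615.
So Quincy→C1 carries 40 trays.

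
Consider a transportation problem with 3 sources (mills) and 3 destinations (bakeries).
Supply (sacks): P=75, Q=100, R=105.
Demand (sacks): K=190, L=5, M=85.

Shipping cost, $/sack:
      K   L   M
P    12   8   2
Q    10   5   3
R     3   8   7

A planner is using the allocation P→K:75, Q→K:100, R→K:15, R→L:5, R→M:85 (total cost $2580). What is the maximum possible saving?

1210

Current plan cost = 75·12 + 100·10 + 15·3 + 5·8 + 85·7 = $2580.
Optimal plan:
  P→M: 75 × $2 = $150
  Q→K: 85 × $10 = $850
  Q→L: 5 × $5 = $25
  Q→M: 10 × $3 = $30
  R→K: 105 × $3 = $315
Optimal cost = $1370.
Saving = 2580 − 1370 = $1210.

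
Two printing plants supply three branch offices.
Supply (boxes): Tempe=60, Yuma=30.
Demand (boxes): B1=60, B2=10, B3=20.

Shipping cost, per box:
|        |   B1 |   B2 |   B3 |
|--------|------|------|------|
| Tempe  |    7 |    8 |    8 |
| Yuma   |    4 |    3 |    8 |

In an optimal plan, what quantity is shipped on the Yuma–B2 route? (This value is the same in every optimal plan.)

10

The minimum-cost plan:
  Tempe to B1: 40 × 7 = 280
  Tempe to B3: 20 × 8 = 160
  Yuma to B1: 20 × 4 = 80
  Yuma to B2: 10 × 3 = 30
Total cost = 550.
So Yuma→B2 carries 10 boxes.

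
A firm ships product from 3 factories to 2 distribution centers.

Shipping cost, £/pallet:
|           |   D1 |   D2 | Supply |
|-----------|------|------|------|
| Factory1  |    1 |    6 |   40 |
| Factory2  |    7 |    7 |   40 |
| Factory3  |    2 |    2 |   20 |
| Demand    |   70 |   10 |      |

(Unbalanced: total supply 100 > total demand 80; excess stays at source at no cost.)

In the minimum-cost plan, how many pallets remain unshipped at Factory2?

Minimum-cost shipments:
  Factory1→D1: 40 pallets
  Factory2→D1: 20 pallets
  Factory3→D1: 10 pallets
  Factory3→D2: 10 pallets
Total cost = £220.
Factory2 ships 20 of its 40, leaving 20.

20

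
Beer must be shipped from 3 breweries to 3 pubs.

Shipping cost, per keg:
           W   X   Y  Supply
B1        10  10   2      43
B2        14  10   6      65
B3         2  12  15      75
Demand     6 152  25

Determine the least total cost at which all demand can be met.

One minimum-cost allocation:
  B1–X: 18 × 10 = 180
  B1–Y: 25 × 2 = 50
  B2–X: 65 × 10 = 650
  B3–W: 6 × 2 = 12
  B3–X: 69 × 12 = 828
Total = 180 + 50 + 650 + 12 + 828 = 1720.

1720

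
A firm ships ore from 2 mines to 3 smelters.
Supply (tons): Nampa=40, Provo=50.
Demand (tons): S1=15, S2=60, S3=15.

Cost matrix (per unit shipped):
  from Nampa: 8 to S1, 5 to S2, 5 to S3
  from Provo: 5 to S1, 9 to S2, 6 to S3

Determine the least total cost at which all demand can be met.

545

Optimal allocation:
  Nampa–S2: 40 × 5 = 200
  Provo–S1: 15 × 5 = 75
  Provo–S2: 20 × 9 = 180
  Provo–S3: 15 × 6 = 90
Total = 200 + 75 + 180 + 90 = 545.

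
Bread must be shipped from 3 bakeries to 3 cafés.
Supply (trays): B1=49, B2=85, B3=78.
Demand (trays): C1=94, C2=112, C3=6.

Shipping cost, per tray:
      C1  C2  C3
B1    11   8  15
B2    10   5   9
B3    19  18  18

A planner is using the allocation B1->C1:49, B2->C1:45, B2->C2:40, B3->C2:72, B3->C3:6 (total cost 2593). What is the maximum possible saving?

234

Current plan cost = 49·11 + 45·10 + 40·5 + 72·18 + 6·18 = 2593.
Optimal plan:
  B1→C1: 22 × 11 = 242
  B1→C2: 27 × 8 = 216
  B2→C2: 85 × 5 = 425
  B3→C1: 72 × 19 = 1368
  B3→C3: 6 × 18 = 108
Optimal cost = 2359.
Saving = 2593 − 2359 = 234.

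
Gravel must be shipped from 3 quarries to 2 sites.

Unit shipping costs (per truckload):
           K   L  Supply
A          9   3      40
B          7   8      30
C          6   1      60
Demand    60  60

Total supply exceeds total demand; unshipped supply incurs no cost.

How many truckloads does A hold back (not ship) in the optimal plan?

Minimum-cost shipments:
  A→L: 30 truckloads
  B→K: 30 truckloads
  C→K: 30 truckloads
  C→L: 30 truckloads
Total cost = 510.
A ships 30 of its 40, leaving 10.

10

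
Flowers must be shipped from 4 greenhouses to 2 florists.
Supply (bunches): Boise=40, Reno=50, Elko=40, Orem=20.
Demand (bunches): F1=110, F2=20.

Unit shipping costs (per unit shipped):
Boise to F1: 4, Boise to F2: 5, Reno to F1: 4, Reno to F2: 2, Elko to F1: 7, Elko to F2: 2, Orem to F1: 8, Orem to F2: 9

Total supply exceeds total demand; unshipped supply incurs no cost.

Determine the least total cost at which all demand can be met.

One minimum-cost allocation:
  Boise to F1: 40 × 4 = 160
  Reno to F1: 50 × 4 = 200
  Elko to F1: 20 × 7 = 140
  Elko to F2: 20 × 2 = 40
Total = 160 + 200 + 140 + 40 = 540.
(Supply check: Boise ships 40; Reno ships 50; Elko ships 40; Orem ships 0.)

540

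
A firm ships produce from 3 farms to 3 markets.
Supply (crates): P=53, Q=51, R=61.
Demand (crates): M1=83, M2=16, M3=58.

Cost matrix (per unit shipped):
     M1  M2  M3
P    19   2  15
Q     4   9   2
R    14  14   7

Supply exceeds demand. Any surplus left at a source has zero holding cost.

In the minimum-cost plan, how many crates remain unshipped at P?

An optimal plan:
  P to M1: 29 × 19 = 551
  P to M2: 16 × 2 = 32
  Q to M1: 51 × 4 = 204
  R to M1: 3 × 14 = 42
  R to M3: 58 × 7 = 406
Total cost = 1235.
P ships 45 of its 53, leaving 8.

8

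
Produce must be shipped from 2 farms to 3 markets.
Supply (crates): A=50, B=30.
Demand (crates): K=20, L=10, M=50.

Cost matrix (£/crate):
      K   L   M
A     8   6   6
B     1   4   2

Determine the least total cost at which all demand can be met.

340

One minimum-cost allocation:
  A→L: 10 × £6 = £60
  A→M: 40 × £6 = £240
  B→K: 20 × £1 = £20
  B→M: 10 × £2 = £20
Total = 60 + 240 + 20 + 20 = £340.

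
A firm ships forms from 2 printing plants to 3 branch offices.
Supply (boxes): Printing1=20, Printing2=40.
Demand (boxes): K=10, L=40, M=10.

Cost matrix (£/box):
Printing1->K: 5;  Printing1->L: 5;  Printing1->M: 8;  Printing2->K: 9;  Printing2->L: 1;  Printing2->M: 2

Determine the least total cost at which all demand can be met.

150

One minimum-cost allocation:
  Printing1 to K: 10 × £5 = £50
  Printing1 to L: 10 × £5 = £50
  Printing2 to L: 30 × £1 = £30
  Printing2 to M: 10 × £2 = £20
Total = 50 + 50 + 30 + 20 = £150.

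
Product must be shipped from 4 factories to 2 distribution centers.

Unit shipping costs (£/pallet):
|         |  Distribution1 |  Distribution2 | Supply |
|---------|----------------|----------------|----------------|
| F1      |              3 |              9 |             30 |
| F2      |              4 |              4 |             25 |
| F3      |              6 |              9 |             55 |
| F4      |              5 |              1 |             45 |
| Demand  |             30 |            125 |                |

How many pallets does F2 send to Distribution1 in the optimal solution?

The minimum-cost plan:
  F1->Distribution1: 30 × £3 = £90
  F2->Distribution2: 25 × £4 = £100
  F3->Distribution2: 55 × £9 = £495
  F4->Distribution2: 45 × £1 = £45
Total cost = £730.
The route F2→Distribution1 is not used.

0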